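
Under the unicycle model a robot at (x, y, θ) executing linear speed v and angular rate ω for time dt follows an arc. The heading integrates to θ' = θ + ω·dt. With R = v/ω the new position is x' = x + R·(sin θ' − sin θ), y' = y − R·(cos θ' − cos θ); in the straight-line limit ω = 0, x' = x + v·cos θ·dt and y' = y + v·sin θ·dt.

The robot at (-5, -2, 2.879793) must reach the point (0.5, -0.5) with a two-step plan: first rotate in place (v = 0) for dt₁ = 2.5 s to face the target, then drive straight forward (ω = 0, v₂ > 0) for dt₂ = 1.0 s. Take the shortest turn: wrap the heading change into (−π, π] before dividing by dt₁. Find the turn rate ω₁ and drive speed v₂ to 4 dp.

heading to target = atan2(-0.5−-2, 0.5−-5) = 0.2663
Δθ = wrap(0.2663 − 2.8798) = -2.6135; ω₁ = Δθ/dt₁ = -1.0454
distance = √((0.5−-5)² + (-0.5−-2)²) = 5.7009; v₂ = distance/dt₂ = 5.7009

ω₁ = -1.0454, v₂ = 5.7009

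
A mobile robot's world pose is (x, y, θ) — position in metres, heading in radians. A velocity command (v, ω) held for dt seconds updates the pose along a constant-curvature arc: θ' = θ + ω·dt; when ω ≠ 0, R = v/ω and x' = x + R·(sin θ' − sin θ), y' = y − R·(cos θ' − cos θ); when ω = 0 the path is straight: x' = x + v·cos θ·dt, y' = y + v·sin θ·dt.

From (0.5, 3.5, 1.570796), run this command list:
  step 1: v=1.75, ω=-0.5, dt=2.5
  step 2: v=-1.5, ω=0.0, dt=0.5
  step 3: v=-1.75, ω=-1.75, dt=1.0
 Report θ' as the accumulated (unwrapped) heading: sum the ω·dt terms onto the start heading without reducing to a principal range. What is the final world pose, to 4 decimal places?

(0.8793, 7.3928, -1.4292)

step 1: θ'=0.3208 (R=-3.5000) → pose (2.8964, 6.8214, 0.3208)
step 2: θ'=0.3208 (straight) → pose (2.1846, 6.5850, 0.3208)
step 3: θ'=-1.4292 (R=1.0000) → pose (0.8793, 7.3928, -1.4292)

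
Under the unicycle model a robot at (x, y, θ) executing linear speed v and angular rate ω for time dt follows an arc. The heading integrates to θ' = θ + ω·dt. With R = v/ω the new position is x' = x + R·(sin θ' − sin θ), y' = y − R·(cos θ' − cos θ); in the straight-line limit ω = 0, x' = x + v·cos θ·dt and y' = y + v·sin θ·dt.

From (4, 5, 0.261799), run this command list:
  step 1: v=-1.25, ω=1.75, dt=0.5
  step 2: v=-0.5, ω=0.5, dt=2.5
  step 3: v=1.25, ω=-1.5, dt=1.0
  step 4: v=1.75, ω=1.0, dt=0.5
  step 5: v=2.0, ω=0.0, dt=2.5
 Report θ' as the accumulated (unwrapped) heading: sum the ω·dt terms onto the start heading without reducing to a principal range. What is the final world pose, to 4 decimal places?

(4.9630, 10.2963, 1.3868)

step 1: θ'=1.1368 (R=-0.7143) → pose (3.5368, 4.6104, 1.1368)
step 2: θ'=2.3868 (R=-1.0000) → pose (3.7590, 3.4615, 2.3868)
step 3: θ'=0.8868 (R=-0.8333) → pose (3.6840, 4.5951, 0.8868)
step 4: θ'=1.3868 (R=1.7500) → pose (4.0481, 5.3807, 1.3868)
step 5: θ'=1.3868 (straight) → pose (4.9630, 10.2963, 1.3868)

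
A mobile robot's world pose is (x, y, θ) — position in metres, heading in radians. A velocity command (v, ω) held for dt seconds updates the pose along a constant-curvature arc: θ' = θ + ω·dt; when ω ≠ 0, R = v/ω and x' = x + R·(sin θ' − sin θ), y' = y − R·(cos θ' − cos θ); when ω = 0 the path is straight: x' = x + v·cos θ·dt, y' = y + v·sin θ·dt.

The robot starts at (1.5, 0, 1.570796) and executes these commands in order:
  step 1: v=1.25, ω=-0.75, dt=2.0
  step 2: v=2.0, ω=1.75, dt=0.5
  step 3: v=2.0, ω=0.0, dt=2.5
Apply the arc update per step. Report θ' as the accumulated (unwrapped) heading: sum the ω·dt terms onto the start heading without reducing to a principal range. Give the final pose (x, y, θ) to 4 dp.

(6.8202, 6.1886, 0.9458)

step 1: θ'=0.0708 (R=-1.6667) → pose (3.0488, 1.6625, 0.0708)
step 2: θ'=0.9458 (R=1.1429) → pose (3.8947, 2.1338, 0.9458)
step 3: θ'=0.9458 (straight) → pose (6.8202, 6.1886, 0.9458)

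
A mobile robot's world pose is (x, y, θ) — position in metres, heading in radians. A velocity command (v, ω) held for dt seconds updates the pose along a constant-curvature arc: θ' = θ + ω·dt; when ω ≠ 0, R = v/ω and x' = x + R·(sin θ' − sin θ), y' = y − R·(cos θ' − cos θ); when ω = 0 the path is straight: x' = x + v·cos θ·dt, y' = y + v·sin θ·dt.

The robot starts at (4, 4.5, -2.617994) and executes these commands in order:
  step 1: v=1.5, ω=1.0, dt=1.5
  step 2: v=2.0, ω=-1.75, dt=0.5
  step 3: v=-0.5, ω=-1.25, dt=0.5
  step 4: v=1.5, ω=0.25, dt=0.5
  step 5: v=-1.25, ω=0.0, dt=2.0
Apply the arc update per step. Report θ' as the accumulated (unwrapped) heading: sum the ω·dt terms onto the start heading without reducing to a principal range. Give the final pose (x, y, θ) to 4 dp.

(4.9488, 2.8546, -2.4930)

step 1: θ'=-1.1180 (R=1.5000) → pose (3.4012, 2.5447, -1.1180)
step 2: θ'=-1.9930 (R=-1.1429) → pose (3.4160, 1.5764, -1.9930)
step 3: θ'=-2.6180 (R=0.4000) → pose (3.5809, 1.7589, -2.6180)
step 4: θ'=-2.4930 (R=6.0000) → pose (2.9564, 1.3444, -2.4930)
step 5: θ'=-2.4930 (straight) → pose (4.9488, 2.8546, -2.4930)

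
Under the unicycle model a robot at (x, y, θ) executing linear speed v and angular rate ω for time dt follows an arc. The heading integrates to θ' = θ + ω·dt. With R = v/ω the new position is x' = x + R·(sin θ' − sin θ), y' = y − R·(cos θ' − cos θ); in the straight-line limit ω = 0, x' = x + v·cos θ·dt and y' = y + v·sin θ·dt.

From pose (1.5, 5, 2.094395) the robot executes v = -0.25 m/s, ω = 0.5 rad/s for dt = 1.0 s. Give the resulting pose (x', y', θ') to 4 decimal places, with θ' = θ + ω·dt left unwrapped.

θ' = 2.0944 + 0.5·1.0 = 2.5944
R = v/ω = -0.25/0.5 = -0.5000
x' = 1.5 + -0.5000·(sin 2.5944 − sin 2.0944) = 1.6729
y' = 5 − -0.5000·(cos 2.5944 − cos 2.0944) = 4.8230

(1.6729, 4.8230, 2.5944)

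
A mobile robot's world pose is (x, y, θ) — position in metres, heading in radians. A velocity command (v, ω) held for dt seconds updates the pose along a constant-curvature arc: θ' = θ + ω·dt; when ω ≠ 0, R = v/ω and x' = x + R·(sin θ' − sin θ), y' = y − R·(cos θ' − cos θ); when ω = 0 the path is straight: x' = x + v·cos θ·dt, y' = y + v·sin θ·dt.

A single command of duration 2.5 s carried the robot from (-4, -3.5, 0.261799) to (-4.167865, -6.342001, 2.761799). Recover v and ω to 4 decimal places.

v = -1.5000, ω = 1.0000

Δθ = 2.761799 − 0.261799 = 2.500000
ω = Δθ/dt = 2.500000/2.5 = 1.0000
R = −Δy/(cos θ' − cos θ) = -1.5000
v = R·ω = -1.5000·1.0000 = -1.5000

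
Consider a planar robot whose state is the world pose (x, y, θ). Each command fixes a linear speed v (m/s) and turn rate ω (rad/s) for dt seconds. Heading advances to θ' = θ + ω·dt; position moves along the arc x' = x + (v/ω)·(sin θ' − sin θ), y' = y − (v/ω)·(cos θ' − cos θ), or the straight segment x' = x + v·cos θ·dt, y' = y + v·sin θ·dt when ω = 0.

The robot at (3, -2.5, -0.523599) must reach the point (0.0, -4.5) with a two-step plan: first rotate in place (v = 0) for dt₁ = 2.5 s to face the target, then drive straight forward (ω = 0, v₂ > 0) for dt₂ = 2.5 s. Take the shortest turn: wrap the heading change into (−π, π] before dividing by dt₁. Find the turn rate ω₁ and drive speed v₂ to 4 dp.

heading to target = atan2(-4.5−-2.5, 0−3) = -2.5536
Δθ = wrap(-2.5536 − -0.5236) = -2.0300; ω₁ = Δθ/dt₁ = -0.8120
distance = √((0−3)² + (-4.5−-2.5)²) = 3.6056; v₂ = distance/dt₂ = 1.4422

ω₁ = -0.8120, v₂ = 1.4422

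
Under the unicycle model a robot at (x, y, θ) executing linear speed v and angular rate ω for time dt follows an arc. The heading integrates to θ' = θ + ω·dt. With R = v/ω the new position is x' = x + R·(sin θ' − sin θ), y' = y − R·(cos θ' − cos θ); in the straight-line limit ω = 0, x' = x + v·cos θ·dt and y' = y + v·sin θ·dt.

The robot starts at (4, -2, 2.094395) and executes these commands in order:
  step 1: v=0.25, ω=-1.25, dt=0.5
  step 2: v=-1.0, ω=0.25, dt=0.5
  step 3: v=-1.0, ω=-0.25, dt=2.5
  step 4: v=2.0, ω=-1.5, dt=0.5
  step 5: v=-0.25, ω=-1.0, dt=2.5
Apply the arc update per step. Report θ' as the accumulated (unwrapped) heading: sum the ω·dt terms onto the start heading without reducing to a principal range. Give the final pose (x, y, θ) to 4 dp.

step 1: θ'=1.4694 (R=-0.2000) → pose (3.9742, -1.8798, 1.4694)
step 2: θ'=1.5944 (R=-4.0000) → pose (3.9548, -2.3791, 1.5944)
step 3: θ'=0.9694 (R=4.0000) → pose (3.2541, -4.7366, 0.9694)
step 4: θ'=0.2194 (R=-1.3333) → pose (4.0633, -4.1897, 0.2194)
step 5: θ'=-2.2806 (R=0.2500) → pose (3.8193, -3.7827, -2.2806)

(3.8193, -3.7827, -2.2806)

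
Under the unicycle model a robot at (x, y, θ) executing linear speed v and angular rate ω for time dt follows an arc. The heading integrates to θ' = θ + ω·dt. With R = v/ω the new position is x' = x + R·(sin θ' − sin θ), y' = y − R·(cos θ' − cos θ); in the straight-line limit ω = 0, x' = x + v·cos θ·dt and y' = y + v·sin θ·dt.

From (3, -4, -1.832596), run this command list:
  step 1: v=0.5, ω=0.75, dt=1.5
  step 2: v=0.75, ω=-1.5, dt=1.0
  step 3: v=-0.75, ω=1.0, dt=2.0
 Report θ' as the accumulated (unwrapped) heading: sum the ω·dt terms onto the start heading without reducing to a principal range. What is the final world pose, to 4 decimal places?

(2.8392, -4.1766, -0.2076)

step 1: θ'=-0.7076 (R=0.6667) → pose (3.2106, -4.6792, -0.7076)
step 2: θ'=-2.2076 (R=-0.5000) → pose (3.2876, -5.3564, -2.2076)
step 3: θ'=-0.2076 (R=-0.7500) → pose (2.8392, -4.1766, -0.2076)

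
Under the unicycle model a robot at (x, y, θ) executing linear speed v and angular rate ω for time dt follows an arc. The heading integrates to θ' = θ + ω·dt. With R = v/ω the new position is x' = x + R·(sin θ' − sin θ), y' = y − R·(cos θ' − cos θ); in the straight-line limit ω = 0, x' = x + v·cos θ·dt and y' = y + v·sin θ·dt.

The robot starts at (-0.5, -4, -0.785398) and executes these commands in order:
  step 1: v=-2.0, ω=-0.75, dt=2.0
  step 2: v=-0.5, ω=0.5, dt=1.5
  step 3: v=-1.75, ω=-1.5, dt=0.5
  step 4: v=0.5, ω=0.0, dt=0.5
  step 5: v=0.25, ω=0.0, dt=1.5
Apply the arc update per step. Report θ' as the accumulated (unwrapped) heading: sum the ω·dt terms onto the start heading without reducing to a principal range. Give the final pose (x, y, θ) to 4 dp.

step 1: θ'=-2.2854 (R=2.6667) → pose (-0.6287, -0.3669, -2.2854)
step 2: θ'=-1.5354 (R=-1.0000) → pose (-0.3846, 0.3238, -1.5354)
step 3: θ'=-2.2854 (R=1.1667) → pose (-0.1000, 1.1297, -2.2854)
step 4: θ'=-2.2854 (straight) → pose (-0.2638, 0.9408, -2.2854)
step 5: θ'=-2.2854 (straight) → pose (-0.5095, 0.6576, -2.2854)

(-0.5095, 0.6576, -2.2854)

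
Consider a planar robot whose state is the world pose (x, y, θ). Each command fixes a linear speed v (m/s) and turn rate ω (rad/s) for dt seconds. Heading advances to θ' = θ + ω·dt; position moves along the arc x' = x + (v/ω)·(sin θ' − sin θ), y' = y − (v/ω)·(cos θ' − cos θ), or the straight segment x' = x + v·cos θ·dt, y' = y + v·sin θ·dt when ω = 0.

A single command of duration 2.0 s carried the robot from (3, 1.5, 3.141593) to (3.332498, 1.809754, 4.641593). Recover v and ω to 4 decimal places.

Δθ = 4.641593 − 3.141593 = 1.500000
ω = Δθ/dt = 1.500000/2.0 = 0.7500
R = Δx/(sin θ' − sin θ) = -0.3333
v = R·ω = -0.3333·0.7500 = -0.2500

v = -0.2500, ω = 0.7500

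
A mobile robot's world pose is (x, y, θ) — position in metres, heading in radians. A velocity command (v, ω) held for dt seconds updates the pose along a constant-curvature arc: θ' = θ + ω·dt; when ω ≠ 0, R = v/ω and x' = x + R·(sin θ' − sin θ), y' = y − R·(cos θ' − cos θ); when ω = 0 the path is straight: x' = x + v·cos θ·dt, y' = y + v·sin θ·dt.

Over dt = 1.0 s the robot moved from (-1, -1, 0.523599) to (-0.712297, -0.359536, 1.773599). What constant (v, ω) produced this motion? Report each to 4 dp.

Δθ = 1.773599 − 0.523599 = 1.250000
ω = Δθ/dt = 1.250000/1.0 = 1.2500
R = −Δy/(cos θ' − cos θ) = 0.6000
v = R·ω = 0.6000·1.2500 = 0.7500

v = 0.7500, ω = 1.2500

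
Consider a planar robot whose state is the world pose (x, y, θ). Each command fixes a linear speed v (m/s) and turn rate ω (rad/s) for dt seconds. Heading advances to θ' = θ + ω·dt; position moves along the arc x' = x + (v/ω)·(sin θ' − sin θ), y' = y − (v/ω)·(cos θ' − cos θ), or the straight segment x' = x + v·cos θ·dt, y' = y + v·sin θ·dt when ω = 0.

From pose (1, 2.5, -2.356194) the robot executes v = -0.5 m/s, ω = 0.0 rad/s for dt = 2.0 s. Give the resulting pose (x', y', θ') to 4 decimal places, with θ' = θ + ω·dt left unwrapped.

θ' = -2.3562 + 0.0·2.0 = -2.3562
ω = 0 → straight: x' = 1 + -0.5·cos(-2.3562)·2.0 = 1.7071
y' = 2.5 + -0.5·sin(-2.3562)·2.0 = 3.2071

(1.7071, 3.2071, -2.3562)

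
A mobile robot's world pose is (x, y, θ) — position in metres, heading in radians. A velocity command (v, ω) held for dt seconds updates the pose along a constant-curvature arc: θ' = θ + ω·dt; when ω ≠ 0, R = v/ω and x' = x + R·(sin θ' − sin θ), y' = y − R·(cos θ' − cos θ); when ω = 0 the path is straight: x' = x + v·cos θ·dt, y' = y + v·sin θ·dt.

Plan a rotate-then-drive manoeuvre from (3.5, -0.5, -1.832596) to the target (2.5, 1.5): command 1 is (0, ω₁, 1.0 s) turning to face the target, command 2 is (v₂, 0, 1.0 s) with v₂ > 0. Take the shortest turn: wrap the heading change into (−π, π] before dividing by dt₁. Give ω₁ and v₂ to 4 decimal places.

ω₁ = -2.4161, v₂ = 2.2361

heading to target = atan2(1.5−-0.5, 2.5−3.5) = 2.0344
Δθ = wrap(2.0344 − -1.8326) = -2.4161; ω₁ = Δθ/dt₁ = -2.4161
distance = √((2.5−3.5)² + (1.5−-0.5)²) = 2.2361; v₂ = distance/dt₂ = 2.2361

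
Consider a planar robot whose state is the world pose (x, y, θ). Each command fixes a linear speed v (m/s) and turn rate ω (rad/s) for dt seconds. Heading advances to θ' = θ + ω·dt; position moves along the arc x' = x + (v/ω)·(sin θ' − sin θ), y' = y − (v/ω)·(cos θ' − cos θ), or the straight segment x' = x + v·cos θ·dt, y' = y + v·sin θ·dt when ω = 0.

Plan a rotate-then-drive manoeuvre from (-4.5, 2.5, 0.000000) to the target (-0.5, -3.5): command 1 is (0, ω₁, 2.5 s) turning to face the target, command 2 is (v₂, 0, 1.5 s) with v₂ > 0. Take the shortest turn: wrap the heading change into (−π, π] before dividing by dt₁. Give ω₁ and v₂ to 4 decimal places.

ω₁ = -0.3931, v₂ = 4.8074

heading to target = atan2(-3.5−2.5, -0.5−-4.5) = -0.9828
Δθ = wrap(-0.9828 − 0.0000) = -0.9828; ω₁ = Δθ/dt₁ = -0.3931
distance = √((-0.5−-4.5)² + (-3.5−2.5)²) = 7.2111; v₂ = distance/dt₂ = 4.8074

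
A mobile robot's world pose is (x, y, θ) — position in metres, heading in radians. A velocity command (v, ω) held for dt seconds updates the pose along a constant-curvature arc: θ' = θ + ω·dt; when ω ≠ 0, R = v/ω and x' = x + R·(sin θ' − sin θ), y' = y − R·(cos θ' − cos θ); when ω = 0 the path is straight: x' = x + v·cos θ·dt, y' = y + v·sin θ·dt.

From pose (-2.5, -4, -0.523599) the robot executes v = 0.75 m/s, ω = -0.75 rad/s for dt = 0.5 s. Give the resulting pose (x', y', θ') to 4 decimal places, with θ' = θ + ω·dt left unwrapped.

(-2.2175, -4.2433, -0.8986)

θ' = -0.5236 + -0.75·0.5 = -0.8986
R = v/ω = 0.75/-0.75 = -1.0000
x' = -2.5 + -1.0000·(sin -0.8986 − sin -0.5236) = -2.2175
y' = -4 − -1.0000·(cos -0.8986 − cos -0.5236) = -4.2433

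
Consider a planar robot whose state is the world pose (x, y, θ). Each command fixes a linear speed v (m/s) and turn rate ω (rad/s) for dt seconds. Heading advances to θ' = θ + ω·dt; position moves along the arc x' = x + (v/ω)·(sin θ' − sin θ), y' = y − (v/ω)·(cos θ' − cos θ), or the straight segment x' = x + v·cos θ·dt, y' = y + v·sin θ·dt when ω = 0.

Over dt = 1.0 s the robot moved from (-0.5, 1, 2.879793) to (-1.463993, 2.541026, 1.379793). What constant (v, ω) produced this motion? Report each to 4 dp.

v = 2.0000, ω = -1.5000

Δθ = 1.379793 − 2.879793 = -1.500000
ω = Δθ/dt = -1.500000/1.0 = -1.5000
R = −Δy/(cos θ' − cos θ) = -1.3333
v = R·ω = -1.3333·-1.5000 = 2.0000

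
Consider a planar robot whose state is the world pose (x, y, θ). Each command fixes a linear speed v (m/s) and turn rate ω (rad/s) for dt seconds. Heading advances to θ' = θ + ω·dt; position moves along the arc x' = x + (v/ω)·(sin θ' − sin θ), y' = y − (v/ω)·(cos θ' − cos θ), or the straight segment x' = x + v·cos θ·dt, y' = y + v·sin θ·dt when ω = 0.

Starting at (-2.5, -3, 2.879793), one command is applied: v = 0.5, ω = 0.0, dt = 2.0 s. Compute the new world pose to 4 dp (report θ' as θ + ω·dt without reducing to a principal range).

(-3.4659, -2.7412, 2.8798)

θ' = 2.8798 + 0.0·2.0 = 2.8798
ω = 0 → straight: x' = -2.5 + 0.5·cos(2.8798)·2.0 = -3.4659
y' = -3 + 0.5·sin(2.8798)·2.0 = -2.7412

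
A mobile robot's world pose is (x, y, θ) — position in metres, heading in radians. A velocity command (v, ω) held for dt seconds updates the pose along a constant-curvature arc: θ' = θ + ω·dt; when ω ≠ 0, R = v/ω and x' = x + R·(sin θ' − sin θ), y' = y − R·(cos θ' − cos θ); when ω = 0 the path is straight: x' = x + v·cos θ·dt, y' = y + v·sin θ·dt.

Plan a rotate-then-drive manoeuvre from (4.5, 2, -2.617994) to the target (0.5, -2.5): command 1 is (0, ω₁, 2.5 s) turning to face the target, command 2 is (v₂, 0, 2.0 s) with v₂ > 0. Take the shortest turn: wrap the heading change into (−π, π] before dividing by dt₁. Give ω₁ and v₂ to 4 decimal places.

ω₁ = 0.1282, v₂ = 3.0104

heading to target = atan2(-2.5−2, 0.5−4.5) = -2.2974
Δθ = wrap(-2.2974 − -2.6180) = 0.3206; ω₁ = Δθ/dt₁ = 0.1282
distance = √((0.5−4.5)² + (-2.5−2)²) = 6.0208; v₂ = distance/dt₂ = 3.0104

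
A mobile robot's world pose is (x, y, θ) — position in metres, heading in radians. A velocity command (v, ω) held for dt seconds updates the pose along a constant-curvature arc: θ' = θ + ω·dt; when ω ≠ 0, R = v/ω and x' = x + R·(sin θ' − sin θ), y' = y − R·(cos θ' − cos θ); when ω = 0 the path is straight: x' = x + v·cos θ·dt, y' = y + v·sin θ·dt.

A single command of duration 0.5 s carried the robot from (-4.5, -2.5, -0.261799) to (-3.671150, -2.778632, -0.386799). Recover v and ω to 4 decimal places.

Δθ = -0.386799 − -0.261799 = -0.125000
ω = Δθ/dt = -0.125000/0.5 = -0.2500
R = Δx/(sin θ' − sin θ) = -7.0000
v = R·ω = -7.0000·-0.2500 = 1.7500

v = 1.7500, ω = -0.2500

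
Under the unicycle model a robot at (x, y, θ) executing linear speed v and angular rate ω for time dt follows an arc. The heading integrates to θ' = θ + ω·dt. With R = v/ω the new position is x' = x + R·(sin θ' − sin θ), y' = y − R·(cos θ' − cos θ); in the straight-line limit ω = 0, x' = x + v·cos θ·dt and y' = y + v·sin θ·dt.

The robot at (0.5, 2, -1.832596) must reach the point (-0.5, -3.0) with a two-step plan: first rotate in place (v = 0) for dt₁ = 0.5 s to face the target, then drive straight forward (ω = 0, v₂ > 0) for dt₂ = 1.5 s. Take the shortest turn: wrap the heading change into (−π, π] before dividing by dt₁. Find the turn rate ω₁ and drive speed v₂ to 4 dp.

ω₁ = 0.1288, v₂ = 3.3993

heading to target = atan2(-3−2, -0.5−0.5) = -1.7682
Δθ = wrap(-1.7682 − -1.8326) = 0.0644; ω₁ = Δθ/dt₁ = 0.1288
distance = √((-0.5−0.5)² + (-3−2)²) = 5.0990; v₂ = distance/dt₂ = 3.3993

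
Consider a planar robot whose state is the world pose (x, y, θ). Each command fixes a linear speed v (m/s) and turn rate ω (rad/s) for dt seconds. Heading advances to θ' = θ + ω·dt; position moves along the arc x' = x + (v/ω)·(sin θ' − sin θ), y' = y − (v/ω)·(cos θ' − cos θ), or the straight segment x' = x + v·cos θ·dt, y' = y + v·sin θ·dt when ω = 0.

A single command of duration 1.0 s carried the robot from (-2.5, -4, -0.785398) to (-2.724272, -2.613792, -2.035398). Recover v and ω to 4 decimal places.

v = -1.5000, ω = -1.2500

Δθ = -2.035398 − -0.785398 = -1.250000
ω = Δθ/dt = -1.250000/1.0 = -1.2500
R = −Δy/(cos θ' − cos θ) = 1.2000
v = R·ω = 1.2000·-1.2500 = -1.5000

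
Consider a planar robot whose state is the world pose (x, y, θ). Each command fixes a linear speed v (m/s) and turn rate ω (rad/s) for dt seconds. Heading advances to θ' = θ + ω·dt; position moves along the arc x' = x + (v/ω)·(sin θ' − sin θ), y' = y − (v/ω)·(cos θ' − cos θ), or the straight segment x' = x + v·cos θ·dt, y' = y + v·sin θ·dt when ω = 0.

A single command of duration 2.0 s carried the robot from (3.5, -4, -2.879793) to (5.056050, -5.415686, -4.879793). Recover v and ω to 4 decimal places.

v = -1.2500, ω = -1.0000

Δθ = -4.879793 − -2.879793 = -2.000000
ω = Δθ/dt = -2.000000/2.0 = -1.0000
R = Δx/(sin θ' − sin θ) = 1.2500
v = R·ω = 1.2500·-1.0000 = -1.2500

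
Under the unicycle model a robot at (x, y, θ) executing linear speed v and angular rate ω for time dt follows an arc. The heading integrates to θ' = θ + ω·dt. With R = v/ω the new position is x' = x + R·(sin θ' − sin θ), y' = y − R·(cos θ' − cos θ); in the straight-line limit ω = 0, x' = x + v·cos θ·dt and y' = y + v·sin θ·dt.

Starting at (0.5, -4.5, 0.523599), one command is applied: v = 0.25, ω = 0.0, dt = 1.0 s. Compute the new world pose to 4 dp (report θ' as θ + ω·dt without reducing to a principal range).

(0.7165, -4.3750, 0.5236)

θ' = 0.5236 + 0.0·1.0 = 0.5236
ω = 0 → straight: x' = 0.5 + 0.25·cos(0.5236)·1.0 = 0.7165
y' = -4.5 + 0.25·sin(0.5236)·1.0 = -4.3750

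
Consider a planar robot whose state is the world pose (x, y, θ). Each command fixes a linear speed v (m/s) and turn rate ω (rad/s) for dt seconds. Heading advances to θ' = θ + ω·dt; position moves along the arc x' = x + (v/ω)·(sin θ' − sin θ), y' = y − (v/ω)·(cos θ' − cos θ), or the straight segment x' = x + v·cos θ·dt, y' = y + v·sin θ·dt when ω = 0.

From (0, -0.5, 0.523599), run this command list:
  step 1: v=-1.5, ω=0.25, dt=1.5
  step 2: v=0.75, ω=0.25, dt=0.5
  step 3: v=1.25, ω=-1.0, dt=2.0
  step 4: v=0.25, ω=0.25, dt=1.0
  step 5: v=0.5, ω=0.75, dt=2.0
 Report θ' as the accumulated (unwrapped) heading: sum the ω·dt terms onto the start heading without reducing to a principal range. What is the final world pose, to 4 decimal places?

(1.6959, -1.7692, 0.7736)

step 1: θ'=0.8986 (R=-6.0000) → pose (-1.6947, -1.9599, 0.8986)
step 2: θ'=1.0236 (R=3.0000) → pose (-1.4801, -1.6527, 1.0236)
step 3: θ'=-0.9764 (R=-1.2500) → pose (0.6230, -1.6030, -0.9764)
step 4: θ'=-0.7264 (R=1.0000) → pose (0.7873, -1.7906, -0.7264)
step 5: θ'=0.7736 (R=0.6667) → pose (1.6959, -1.7692, 0.7736)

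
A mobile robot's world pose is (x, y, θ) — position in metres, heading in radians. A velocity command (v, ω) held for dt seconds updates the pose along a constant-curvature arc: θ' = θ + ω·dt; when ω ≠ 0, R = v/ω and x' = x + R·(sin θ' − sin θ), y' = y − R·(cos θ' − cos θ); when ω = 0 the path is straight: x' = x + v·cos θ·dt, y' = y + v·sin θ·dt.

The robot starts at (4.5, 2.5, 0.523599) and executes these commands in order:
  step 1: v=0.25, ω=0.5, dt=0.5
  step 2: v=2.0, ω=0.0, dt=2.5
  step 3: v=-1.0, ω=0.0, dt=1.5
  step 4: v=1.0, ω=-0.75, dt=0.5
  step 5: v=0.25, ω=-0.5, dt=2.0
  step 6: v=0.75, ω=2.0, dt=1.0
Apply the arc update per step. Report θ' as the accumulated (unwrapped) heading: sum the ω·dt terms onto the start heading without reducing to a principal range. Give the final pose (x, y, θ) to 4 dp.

(8.5760, 5.4922, 1.3986)

step 1: θ'=0.7736 (R=0.5000) → pose (4.5994, 2.5753, 0.7736)
step 2: θ'=0.7736 (straight) → pose (8.1764, 6.0689, 0.7736)
step 3: θ'=0.7736 (straight) → pose (7.1033, 5.0208, 0.7736)
step 4: θ'=0.3986 (R=-1.3333) → pose (7.5174, 5.2958, 0.3986)
step 5: θ'=-0.6014 (R=-0.5000) → pose (7.9943, 5.2472, -0.6014)
step 6: θ'=1.3986 (R=0.3750) → pose (8.5760, 5.4922, 1.3986)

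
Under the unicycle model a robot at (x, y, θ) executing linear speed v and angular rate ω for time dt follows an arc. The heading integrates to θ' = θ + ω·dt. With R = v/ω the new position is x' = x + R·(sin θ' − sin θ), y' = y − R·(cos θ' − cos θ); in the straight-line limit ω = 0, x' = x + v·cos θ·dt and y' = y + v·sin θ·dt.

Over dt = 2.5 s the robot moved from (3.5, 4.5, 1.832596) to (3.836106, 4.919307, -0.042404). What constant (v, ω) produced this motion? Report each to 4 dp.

Δθ = -0.042404 − 1.832596 = -1.875000
ω = Δθ/dt = -1.875000/2.5 = -0.7500
R = −Δy/(cos θ' − cos θ) = -0.3333
v = R·ω = -0.3333·-0.7500 = 0.2500

v = 0.2500, ω = -0.7500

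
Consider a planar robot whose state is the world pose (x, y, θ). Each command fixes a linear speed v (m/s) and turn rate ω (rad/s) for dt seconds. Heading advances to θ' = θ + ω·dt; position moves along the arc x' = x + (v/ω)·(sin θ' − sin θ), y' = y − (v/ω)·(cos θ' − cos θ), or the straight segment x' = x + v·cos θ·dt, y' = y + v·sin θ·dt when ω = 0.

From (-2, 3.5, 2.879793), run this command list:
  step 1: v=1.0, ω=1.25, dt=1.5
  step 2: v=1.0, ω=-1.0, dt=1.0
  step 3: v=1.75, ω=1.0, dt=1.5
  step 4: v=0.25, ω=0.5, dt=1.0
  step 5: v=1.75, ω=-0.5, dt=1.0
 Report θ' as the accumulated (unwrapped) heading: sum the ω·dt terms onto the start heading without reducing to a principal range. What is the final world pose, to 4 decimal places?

step 1: θ'=4.7548 (R=0.8000) → pose (-3.0063, 2.6933, 4.7548)
step 2: θ'=3.7548 (R=-1.0000) → pose (-3.4299, 1.8331, 3.7548)
step 3: θ'=5.2548 (R=1.7500) → pose (-3.9217, -0.5014, 5.2548)
step 4: θ'=5.7548 (R=0.5000) → pose (-3.7455, -0.6751, 5.7548)
step 5: θ'=5.2548 (R=-3.5000) → pose (-2.5124, -1.8911, 5.2548)

(-2.5124, -1.8911, 5.2548)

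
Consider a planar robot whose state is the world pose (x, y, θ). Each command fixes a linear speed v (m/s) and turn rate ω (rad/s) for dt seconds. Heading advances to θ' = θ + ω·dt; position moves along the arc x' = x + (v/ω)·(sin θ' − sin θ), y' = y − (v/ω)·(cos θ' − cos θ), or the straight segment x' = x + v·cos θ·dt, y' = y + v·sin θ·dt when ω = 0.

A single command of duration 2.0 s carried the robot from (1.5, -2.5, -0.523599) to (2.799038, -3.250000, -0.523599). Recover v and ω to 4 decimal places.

Δθ = -0.523599 − -0.523599 = 0.000000
ω = Δθ/dt = 0.000000/2.0 = 0.0000
ω = 0 → v = (Δx·cos θ + Δy·sin θ)/dt = 0.7500

v = 0.7500, ω = 0.0000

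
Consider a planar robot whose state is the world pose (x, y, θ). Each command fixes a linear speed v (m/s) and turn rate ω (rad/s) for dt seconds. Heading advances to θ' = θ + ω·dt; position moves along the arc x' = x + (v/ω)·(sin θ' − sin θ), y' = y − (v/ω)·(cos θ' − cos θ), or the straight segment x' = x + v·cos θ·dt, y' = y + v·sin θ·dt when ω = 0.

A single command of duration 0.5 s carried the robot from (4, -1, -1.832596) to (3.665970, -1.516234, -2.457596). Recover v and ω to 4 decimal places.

v = 1.2500, ω = -1.2500

Δθ = -2.457596 − -1.832596 = -0.625000
ω = Δθ/dt = -0.625000/0.5 = -1.2500
R = −Δy/(cos θ' − cos θ) = -1.0000
v = R·ω = -1.0000·-1.2500 = 1.2500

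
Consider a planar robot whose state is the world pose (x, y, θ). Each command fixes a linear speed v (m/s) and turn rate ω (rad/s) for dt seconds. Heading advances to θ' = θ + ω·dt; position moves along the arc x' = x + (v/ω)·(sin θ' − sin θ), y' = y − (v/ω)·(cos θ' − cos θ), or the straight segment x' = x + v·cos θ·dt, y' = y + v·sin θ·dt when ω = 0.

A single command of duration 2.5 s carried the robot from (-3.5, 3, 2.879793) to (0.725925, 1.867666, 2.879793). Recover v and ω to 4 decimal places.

v = -1.7500, ω = 0.0000

Δθ = 2.879793 − 2.879793 = 0.000000
ω = Δθ/dt = 0.000000/2.5 = 0.0000
ω = 0 → v = (Δx·cos θ + Δy·sin θ)/dt = -1.7500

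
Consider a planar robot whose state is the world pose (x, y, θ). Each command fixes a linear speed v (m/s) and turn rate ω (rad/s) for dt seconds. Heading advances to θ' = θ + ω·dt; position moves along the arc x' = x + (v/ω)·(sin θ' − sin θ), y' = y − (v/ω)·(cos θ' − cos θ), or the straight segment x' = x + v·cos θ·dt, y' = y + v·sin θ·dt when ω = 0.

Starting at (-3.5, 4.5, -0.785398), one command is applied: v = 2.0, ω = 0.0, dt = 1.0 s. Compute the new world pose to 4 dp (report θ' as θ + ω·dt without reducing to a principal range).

θ' = -0.7854 + 0.0·1.0 = -0.7854
ω = 0 → straight: x' = -3.5 + 2.0·cos(-0.7854)·1.0 = -2.0858
y' = 4.5 + 2.0·sin(-0.7854)·1.0 = 3.0858

(-2.0858, 3.0858, -0.7854)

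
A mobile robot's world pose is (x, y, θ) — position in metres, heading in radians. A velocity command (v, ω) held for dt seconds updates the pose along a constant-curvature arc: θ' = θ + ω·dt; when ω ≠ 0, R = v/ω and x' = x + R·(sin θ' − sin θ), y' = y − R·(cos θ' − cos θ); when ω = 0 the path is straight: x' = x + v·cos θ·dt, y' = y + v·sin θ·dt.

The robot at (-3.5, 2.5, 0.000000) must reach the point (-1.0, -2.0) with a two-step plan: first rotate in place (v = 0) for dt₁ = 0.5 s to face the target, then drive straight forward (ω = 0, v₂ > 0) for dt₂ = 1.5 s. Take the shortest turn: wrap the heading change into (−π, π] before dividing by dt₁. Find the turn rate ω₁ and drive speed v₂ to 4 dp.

heading to target = atan2(-2−2.5, -1−-3.5) = -1.0637
Δθ = wrap(-1.0637 − 0.0000) = -1.0637; ω₁ = Δθ/dt₁ = -2.1274
distance = √((-1−-3.5)² + (-2−2.5)²) = 5.1478; v₂ = distance/dt₂ = 3.4319

ω₁ = -2.1274, v₂ = 3.4319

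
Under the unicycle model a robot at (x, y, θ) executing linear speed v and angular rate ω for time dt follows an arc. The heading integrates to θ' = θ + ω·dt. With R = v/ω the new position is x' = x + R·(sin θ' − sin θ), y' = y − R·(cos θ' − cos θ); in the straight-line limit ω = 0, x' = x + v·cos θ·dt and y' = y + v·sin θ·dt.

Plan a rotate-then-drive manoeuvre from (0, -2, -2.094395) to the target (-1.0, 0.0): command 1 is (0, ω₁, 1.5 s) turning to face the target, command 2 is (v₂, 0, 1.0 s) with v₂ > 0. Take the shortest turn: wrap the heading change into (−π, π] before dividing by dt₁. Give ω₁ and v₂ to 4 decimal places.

ω₁ = -1.4362, v₂ = 2.2361

heading to target = atan2(0−-2, -1−0) = 2.0344
Δθ = wrap(2.0344 − -2.0944) = -2.1543; ω₁ = Δθ/dt₁ = -1.4362
distance = √((-1−0)² + (0−-2)²) = 2.2361; v₂ = distance/dt₂ = 2.2361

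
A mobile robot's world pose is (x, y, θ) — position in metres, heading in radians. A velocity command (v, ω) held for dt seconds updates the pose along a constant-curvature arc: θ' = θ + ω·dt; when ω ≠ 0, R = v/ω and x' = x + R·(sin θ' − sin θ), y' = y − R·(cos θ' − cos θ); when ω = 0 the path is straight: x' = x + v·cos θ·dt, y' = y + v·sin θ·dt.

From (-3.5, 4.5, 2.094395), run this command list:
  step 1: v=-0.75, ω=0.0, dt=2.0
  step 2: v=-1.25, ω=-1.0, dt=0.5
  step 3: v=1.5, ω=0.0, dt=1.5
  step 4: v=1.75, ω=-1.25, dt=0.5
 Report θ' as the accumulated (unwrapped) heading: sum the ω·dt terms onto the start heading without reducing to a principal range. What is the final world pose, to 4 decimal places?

step 1: θ'=2.0944 (straight) → pose (-2.7500, 3.2010, 2.0944)
step 2: θ'=1.5944 (R=1.2500) → pose (-2.5829, 2.6055, 1.5944)
step 3: θ'=1.5944 (straight) → pose (-2.6360, 4.8548, 1.5944)
step 4: θ'=0.9694 (R=-1.4000) → pose (-2.3907, 5.6800, 0.9694)

(-2.3907, 5.6800, 0.9694)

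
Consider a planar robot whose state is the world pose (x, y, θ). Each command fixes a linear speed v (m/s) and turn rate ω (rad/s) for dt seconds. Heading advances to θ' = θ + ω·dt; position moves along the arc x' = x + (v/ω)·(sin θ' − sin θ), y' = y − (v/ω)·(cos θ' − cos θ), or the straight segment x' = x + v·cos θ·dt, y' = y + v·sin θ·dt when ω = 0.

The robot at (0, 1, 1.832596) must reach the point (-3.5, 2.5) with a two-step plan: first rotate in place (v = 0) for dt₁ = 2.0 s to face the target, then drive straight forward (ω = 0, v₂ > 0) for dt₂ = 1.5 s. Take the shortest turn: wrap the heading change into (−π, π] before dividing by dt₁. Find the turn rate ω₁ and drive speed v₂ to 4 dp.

heading to target = atan2(2.5−1, -3.5−0) = 2.7367
Δθ = wrap(2.7367 − 1.8326) = 0.9041; ω₁ = Δθ/dt₁ = 0.4521
distance = √((-3.5−0)² + (2.5−1)²) = 3.8079; v₂ = distance/dt₂ = 2.5386

ω₁ = 0.4521, v₂ = 2.5386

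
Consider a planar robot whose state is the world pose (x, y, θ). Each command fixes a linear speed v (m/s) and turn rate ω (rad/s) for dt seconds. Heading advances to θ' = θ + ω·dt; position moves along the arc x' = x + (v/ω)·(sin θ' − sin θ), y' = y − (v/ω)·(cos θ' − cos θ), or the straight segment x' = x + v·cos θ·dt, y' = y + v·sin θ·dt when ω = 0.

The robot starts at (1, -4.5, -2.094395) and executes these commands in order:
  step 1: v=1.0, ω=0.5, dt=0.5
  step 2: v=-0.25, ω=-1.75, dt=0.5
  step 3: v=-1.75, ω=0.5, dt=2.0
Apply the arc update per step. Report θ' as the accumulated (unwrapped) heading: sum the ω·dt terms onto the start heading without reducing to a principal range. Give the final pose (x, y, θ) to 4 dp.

(2.9127, -2.1934, -1.7194)

step 1: θ'=-1.8444 (R=2.0000) → pose (0.8064, -4.9596, -1.8444)
step 2: θ'=-2.7194 (R=0.1429) → pose (0.8854, -4.8679, -2.7194)
step 3: θ'=-1.7194 (R=-3.5000) → pose (2.9127, -2.1934, -1.7194)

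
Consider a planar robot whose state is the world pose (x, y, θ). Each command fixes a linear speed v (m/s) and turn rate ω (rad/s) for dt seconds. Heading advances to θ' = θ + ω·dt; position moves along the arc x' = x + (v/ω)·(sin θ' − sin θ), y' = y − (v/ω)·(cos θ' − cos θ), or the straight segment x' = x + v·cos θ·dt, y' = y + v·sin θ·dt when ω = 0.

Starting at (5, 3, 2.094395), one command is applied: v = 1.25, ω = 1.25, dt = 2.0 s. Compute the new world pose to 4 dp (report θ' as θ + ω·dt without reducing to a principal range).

θ' = 2.0944 + 1.25·2.0 = 4.5944
R = v/ω = 1.25/1.25 = 1.0000
x' = 5 + 1.0000·(sin 4.5944 − sin 2.0944) = 3.1409
y' = 3 − 1.0000·(cos 4.5944 − cos 2.0944) = 2.6177

(3.1409, 2.6177, 4.5944)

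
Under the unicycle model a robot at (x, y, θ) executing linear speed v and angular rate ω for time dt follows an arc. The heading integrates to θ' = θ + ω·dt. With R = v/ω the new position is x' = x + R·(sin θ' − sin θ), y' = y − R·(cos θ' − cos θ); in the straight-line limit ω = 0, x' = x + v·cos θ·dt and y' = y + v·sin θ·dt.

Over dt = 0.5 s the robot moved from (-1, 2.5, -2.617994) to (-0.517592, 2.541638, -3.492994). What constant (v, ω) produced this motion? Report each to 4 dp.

Δθ = -3.492994 − -2.617994 = -0.875000
ω = Δθ/dt = -0.875000/0.5 = -1.7500
R = Δx/(sin θ' − sin θ) = 0.5714
v = R·ω = 0.5714·-1.7500 = -1.0000

v = -1.0000, ω = -1.7500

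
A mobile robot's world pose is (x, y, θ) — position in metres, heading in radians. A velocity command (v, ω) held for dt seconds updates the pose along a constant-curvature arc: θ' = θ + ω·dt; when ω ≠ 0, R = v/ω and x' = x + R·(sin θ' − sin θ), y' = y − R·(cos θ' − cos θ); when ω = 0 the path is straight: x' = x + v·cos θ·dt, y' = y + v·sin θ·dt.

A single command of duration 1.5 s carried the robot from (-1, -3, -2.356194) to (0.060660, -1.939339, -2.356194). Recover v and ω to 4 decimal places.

Δθ = -2.356194 − -2.356194 = 0.000000
ω = Δθ/dt = 0.000000/1.5 = 0.0000
ω = 0 → v = (Δx·cos θ + Δy·sin θ)/dt = -1.0000

v = -1.0000, ω = 0.0000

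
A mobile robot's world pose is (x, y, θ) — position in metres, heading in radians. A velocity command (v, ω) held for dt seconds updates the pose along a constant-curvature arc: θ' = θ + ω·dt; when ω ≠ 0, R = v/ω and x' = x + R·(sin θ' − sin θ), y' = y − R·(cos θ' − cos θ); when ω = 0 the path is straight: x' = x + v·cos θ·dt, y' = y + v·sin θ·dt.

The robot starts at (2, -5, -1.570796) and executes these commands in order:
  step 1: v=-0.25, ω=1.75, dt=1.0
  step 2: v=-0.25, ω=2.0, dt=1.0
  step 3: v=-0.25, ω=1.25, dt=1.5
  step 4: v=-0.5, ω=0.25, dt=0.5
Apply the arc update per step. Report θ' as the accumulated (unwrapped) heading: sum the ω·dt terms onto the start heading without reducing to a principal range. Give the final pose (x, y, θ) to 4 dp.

step 1: θ'=0.1792 (R=-0.1429) → pose (1.8317, -4.8594, 0.1792)
step 2: θ'=2.1792 (R=-0.1250) → pose (1.7514, -5.0539, 2.1792)
step 3: θ'=4.0542 (R=-0.2000) → pose (2.0737, -5.0619, 4.0542)
step 4: θ'=4.1792 (R=-2.0000) → pose (2.2139, -4.8551, 4.1792)

(2.2139, -4.8551, 4.1792)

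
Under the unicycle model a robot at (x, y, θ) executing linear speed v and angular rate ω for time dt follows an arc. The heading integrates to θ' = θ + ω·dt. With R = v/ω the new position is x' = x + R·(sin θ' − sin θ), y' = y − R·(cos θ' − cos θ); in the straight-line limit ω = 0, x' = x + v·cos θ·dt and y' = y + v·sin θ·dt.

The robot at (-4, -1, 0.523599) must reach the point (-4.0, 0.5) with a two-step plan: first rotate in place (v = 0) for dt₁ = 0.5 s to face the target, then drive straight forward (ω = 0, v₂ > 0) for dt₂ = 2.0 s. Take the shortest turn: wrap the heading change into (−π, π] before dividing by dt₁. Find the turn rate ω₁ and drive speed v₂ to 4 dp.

heading to target = atan2(0.5−-1, -4−-4) = 1.5708
Δθ = wrap(1.5708 − 0.5236) = 1.0472; ω₁ = Δθ/dt₁ = 2.0944
distance = √((-4−-4)² + (0.5−-1)²) = 1.5000; v₂ = distance/dt₂ = 0.7500

ω₁ = 2.0944, v₂ = 0.7500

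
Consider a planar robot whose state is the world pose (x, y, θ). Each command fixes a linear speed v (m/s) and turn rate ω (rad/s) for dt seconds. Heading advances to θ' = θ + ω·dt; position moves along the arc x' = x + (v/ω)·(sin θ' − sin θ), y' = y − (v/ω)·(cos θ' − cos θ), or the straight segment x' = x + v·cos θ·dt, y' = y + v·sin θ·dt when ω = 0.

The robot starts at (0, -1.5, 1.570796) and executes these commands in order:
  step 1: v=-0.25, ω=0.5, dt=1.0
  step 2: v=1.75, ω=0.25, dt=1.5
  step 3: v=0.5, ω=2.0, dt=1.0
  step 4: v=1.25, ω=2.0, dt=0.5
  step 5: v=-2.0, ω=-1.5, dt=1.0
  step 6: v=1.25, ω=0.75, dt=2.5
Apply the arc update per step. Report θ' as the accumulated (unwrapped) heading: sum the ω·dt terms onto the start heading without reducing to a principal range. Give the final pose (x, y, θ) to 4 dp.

step 1: θ'=2.0708 (R=-0.5000) → pose (0.0612, -1.7397, 2.0708)
step 2: θ'=2.4458 (R=7.0000) → pose (-1.5949, 0.2771, 2.4458)
step 3: θ'=4.4458 (R=0.2500) → pose (-1.9963, 0.1511, 4.4458)
step 4: θ'=5.4458 (R=0.6250) → pose (-1.8577, -0.4319, 5.4458)
step 5: θ'=3.9458 (R=1.3333) → pose (-1.8275, 1.3855, 3.9458)
step 6: θ'=5.8208 (R=1.6667) → pose (-1.3706, -1.2623, 5.8208)

(-1.3706, -1.2623, 5.8208)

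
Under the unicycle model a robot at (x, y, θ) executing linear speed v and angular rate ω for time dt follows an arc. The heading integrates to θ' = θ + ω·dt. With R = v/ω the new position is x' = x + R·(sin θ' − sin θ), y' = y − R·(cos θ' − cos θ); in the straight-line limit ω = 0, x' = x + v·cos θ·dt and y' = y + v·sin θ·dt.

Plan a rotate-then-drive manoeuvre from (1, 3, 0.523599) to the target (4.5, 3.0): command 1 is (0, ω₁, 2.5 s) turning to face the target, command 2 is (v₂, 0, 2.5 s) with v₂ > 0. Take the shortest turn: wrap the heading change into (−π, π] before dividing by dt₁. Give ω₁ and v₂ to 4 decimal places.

heading to target = atan2(3−3, 4.5−1) = 0.0000
Δθ = wrap(0.0000 − 0.5236) = -0.5236; ω₁ = Δθ/dt₁ = -0.2094
distance = √((4.5−1)² + (3−3)²) = 3.5000; v₂ = distance/dt₂ = 1.4000

ω₁ = -0.2094, v₂ = 1.4000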